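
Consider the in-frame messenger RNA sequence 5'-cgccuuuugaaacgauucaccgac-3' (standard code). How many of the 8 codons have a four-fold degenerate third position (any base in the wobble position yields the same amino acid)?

Codon 1 CGC (Arg): third position 4-fold.
Codon 2 CUU (Leu): third position 4-fold.
Codon 3 UUG (Leu): third position 2-fold.
Codon 4 AAA (Lys): third position 2-fold.
Codon 5 CGA (Arg): third position 4-fold.
Codon 6 UUC (Phe): third position 2-fold.
Codon 7 ACC (Thr): third position 4-fold.
Codon 8 GAC (Asp): third position 2-fold.
Four-fold degenerate third positions: 4.

4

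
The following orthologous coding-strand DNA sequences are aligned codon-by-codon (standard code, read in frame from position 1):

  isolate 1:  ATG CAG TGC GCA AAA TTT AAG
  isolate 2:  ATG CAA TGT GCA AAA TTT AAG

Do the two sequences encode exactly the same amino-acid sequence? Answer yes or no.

Codon 1: ATG Met / ATG Met — identical.
Codon 2: CAG Gln / CAA Gln — synonymous.
Codon 3: TGC Cys / TGT Cys — synonymous.
Codon 4: GCA Ala / GCA Ala — identical.
Codon 5: AAA Lys / AAA Lys — identical.
Codon 6: TTT Phe / TTT Phe — identical.
Codon 7: AAG Lys / AAG Lys — identical.
Nonsynonymous differences: 0 → same protein.

yes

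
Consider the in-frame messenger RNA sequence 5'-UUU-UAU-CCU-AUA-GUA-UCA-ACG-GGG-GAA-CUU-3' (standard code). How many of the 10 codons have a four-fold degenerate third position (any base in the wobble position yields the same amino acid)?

6

Codon 1 UUU (Phe): third position 2-fold.
Codon 2 UAU (Tyr): third position 2-fold.
Codon 3 CCU (Pro): third position 4-fold.
Codon 4 AUA (Ile): third position 3-fold.
Codon 5 GUA (Val): third position 4-fold.
Codon 6 UCA (Ser): third position 4-fold.
Codon 7 ACG (Thr): third position 4-fold.
Codon 8 GGG (Gly): third position 4-fold.
Codon 9 GAA (Glu): third position 2-fold.
Codon 10 CUU (Leu): third position 4-fold.
Four-fold degenerate third positions: 6.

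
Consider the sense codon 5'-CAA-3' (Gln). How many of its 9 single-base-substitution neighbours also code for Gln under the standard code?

Position 1: none → 0 synonymous.
Position 2: none → 0 synonymous.
Position 3: CAG → 1 synonymous.
Total: 0 + 0 + 1 = 1.

1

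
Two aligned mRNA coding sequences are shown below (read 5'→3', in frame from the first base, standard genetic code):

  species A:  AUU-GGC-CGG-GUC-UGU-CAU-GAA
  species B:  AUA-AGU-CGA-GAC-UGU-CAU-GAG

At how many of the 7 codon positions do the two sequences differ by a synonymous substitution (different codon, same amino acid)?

Codon 1: AUU Ile / AUA Ile — synonymous.
Codon 2: GGC Gly / AGU Ser — nonsynonymous.
Codon 3: CGG Arg / CGA Arg — synonymous.
Codon 4: GUC Val / GAC Asp — nonsynonymous.
Codon 5: UGU Cys / UGU Cys — identical.
Codon 6: CAU His / CAU His — identical.
Codon 7: GAA Glu / GAG Glu — synonymous.
Synonymous differences: 3.

3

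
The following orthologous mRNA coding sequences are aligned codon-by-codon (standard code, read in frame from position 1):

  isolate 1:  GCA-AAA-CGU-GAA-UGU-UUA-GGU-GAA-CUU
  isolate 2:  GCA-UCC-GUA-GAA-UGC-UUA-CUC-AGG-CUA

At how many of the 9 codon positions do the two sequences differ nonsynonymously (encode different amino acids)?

Codon 1: GCA Ala / GCA Ala — identical.
Codon 2: AAA Lys / UCC Ser — nonsynonymous.
Codon 3: CGU Arg / GUA Val — nonsynonymous.
Codon 4: GAA Glu / GAA Glu — identical.
Codon 5: UGU Cys / UGC Cys — synonymous.
Codon 6: UUA Leu / UUA Leu — identical.
Codon 7: GGU Gly / CUC Leu — nonsynonymous.
Codon 8: GAA Glu / AGG Arg — nonsynonymous.
Codon 9: CUU Leu / CUA Leu — synonymous.
Nonsynonymous differences: 4.

4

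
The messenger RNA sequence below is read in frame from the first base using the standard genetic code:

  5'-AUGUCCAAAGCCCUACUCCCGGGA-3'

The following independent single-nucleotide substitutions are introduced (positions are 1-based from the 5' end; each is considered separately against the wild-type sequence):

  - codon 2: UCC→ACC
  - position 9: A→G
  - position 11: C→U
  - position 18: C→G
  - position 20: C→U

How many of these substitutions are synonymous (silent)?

Codon 2: UCC (Ser) → ACC (Thr) — missense.
Codon 3: AAA (Lys) → AAG (Lys) — synonymous.
Codon 4: GCC (Ala) → GUC (Val) — missense.
Codon 6: CUC (Leu) → CUG (Leu) — synonymous.
Codon 7: CCG (Pro) → CUG (Leu) — missense.
Synonymous: 2 of 5.

2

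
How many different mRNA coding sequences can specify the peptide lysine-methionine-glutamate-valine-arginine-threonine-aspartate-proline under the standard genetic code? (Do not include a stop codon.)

3072

Lys: 2 codons.
Met: 1 codon.
Glu: 2 codons.
Val: 4 codons.
Arg: 6 codons.
Thr: 4 codons.
Asp: 2 codons.
Pro: 4 codons.
2 × 1 × 2 × 4 × 6 × 4 × 2 × 4 = 3072.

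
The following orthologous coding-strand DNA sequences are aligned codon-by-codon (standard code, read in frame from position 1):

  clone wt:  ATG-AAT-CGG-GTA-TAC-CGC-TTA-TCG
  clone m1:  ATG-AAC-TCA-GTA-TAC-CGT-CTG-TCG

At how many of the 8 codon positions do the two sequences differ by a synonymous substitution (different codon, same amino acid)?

Codon 1: ATG Met / ATG Met — identical.
Codon 2: AAT Asn / AAC Asn — synonymous.
Codon 3: CGG Arg / TCA Ser — nonsynonymous.
Codon 4: GTA Val / GTA Val — identical.
Codon 5: TAC Tyr / TAC Tyr — identical.
Codon 6: CGC Arg / CGT Arg — synonymous.
Codon 7: TTA Leu / CTG Leu — synonymous.
Codon 8: TCG Ser / TCG Ser — identical.
Synonymous differences: 3.

3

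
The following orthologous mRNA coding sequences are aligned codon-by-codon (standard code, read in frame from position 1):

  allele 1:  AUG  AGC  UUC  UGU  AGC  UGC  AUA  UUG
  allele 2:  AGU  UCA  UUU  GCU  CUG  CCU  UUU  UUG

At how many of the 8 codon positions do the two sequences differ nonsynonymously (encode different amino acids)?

5

Codon 1: AUG Met / AGU Ser — nonsynonymous.
Codon 2: AGC Ser / UCA Ser — synonymous.
Codon 3: UUC Phe / UUU Phe — synonymous.
Codon 4: UGU Cys / GCU Ala — nonsynonymous.
Codon 5: AGC Ser / CUG Leu — nonsynonymous.
Codon 6: UGC Cys / CCU Pro — nonsynonymous.
Codon 7: AUA Ile / UUU Phe — nonsynonymous.
Codon 8: UUG Leu / UUG Leu — identical.
Nonsynonymous differences: 5.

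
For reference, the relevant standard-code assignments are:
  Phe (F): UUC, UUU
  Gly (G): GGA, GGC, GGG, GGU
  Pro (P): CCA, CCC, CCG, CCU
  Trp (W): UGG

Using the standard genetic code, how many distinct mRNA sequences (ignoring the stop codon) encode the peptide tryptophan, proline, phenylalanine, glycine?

Trp: 1 codon.
Pro: 4 codons.
Phe: 2 codons.
Gly: 4 codons.
1 × 4 × 2 × 4 = 32.

32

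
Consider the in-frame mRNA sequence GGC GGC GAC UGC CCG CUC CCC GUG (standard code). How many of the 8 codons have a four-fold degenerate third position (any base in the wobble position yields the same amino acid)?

Codon 1 GGC (Gly): third position 4-fold.
Codon 2 GGC (Gly): third position 4-fold.
Codon 3 GAC (Asp): third position 2-fold.
Codon 4 UGC (Cys): third position 2-fold.
Codon 5 CCG (Pro): third position 4-fold.
Codon 6 CUC (Leu): third position 4-fold.
Codon 7 CCC (Pro): third position 4-fold.
Codon 8 GUG (Val): third position 4-fold.
Four-fold degenerate third positions: 6.

6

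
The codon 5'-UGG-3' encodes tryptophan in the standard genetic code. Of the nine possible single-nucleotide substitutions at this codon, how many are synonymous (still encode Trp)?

0

Position 1: none → 0 synonymous.
Position 2: none → 0 synonymous.
Position 3: none → 0 synonymous.
Total: 0 + 0 + 0 = 0.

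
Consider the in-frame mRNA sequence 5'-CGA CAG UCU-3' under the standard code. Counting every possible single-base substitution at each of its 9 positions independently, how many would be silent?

8

Codon 1 (CGA, Arg): 4 synonymous substitutions.
Codon 2 (CAG, Gln): 1 synonymous substitution.
Codon 3 (UCU, Ser): 3 synonymous substitutions.
Total: 4 + 1 + 3 = 8.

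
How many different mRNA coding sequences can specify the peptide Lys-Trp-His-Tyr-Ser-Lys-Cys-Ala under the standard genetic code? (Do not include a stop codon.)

Lys: 2 codons.
Trp: 1 codon.
His: 2 codons.
Tyr: 2 codons.
Ser: 6 codons.
Lys: 2 codons.
Cys: 2 codons.
Ala: 4 codons.
2 × 1 × 2 × 2 × 6 × 2 × 2 × 4 = 768.

768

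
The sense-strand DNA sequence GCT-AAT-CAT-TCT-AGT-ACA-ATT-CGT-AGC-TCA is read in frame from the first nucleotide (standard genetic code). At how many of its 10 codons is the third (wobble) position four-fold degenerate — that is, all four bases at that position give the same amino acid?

Codon 1 GCT (Ala): third position 4-fold.
Codon 2 AAT (Asn): third position 2-fold.
Codon 3 CAT (His): third position 2-fold.
Codon 4 TCT (Ser): third position 4-fold.
Codon 5 AGT (Ser): third position 2-fold.
Codon 6 ACA (Thr): third position 4-fold.
Codon 7 ATT (Ile): third position 3-fold.
Codon 8 CGT (Arg): third position 4-fold.
Codon 9 AGC (Ser): third position 2-fold.
Codon 10 TCA (Ser): third position 4-fold.
Four-fold degenerate third positions: 5.

5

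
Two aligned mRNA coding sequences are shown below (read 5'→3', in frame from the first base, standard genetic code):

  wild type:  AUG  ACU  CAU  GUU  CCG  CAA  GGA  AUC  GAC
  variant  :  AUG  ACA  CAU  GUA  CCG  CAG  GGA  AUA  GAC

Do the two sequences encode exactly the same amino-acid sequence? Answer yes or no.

Codon 1: AUG Met / AUG Met — identical.
Codon 2: ACU Thr / ACA Thr — synonymous.
Codon 3: CAU His / CAU His — identical.
Codon 4: GUU Val / GUA Val — synonymous.
Codon 5: CCG Pro / CCG Pro — identical.
Codon 6: CAA Gln / CAG Gln — synonymous.
Codon 7: GGA Gly / GGA Gly — identical.
Codon 8: AUC Ile / AUA Ile — synonymous.
Codon 9: GAC Asp / GAC Asp — identical.
Nonsynonymous differences: 0 → same protein.

yes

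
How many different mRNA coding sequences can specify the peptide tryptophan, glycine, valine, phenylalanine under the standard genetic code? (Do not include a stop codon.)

Trp: 1 codon.
Gly: 4 codons.
Val: 4 codons.
Phe: 2 codons.
1 × 4 × 4 × 2 = 32.

32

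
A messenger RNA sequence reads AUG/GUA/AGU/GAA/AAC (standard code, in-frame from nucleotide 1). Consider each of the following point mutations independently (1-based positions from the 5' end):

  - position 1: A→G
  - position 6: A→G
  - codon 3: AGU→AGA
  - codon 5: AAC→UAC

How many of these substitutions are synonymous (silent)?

1

Codon 1: AUG (Met) → GUG (Val) — missense.
Codon 2: GUA (Val) → GUG (Val) — synonymous.
Codon 3: AGU (Ser) → AGA (Arg) — missense.
Codon 5: AAC (Asn) → UAC (Tyr) — missense.
Synonymous: 1 of 4.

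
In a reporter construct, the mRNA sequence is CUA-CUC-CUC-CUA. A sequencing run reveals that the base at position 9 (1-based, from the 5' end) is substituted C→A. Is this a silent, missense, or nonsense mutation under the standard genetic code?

silent

Position 9 falls in codon 3: CUC → Leu.
After the substitution the codon is CUA → Leu.
Both encode Leu, so the change is synonymous.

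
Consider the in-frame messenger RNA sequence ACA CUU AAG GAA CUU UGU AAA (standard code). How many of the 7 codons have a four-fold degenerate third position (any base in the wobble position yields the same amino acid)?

Codon 1 ACA (Thr): third position 4-fold.
Codon 2 CUU (Leu): third position 4-fold.
Codon 3 AAG (Lys): third position 2-fold.
Codon 4 GAA (Glu): third position 2-fold.
Codon 5 CUU (Leu): third position 4-fold.
Codon 6 UGU (Cys): third position 2-fold.
Codon 7 AAA (Lys): third position 2-fold.
Four-fold degenerate third positions: 3.

3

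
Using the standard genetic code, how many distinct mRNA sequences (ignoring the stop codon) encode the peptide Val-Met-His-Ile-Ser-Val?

576

Val: 4 codons.
Met: 1 codon.
His: 2 codons.
Ile: 3 codons.
Ser: 6 codons.
Val: 4 codons.
4 × 1 × 2 × 3 × 6 × 4 = 576.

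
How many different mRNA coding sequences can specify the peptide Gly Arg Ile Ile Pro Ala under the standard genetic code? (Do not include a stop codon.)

Gly: 4 codons.
Arg: 6 codons.
Ile: 3 codons.
Ile: 3 codons.
Pro: 4 codons.
Ala: 4 codons.
4 × 6 × 3 × 3 × 4 × 4 = 3456.

3456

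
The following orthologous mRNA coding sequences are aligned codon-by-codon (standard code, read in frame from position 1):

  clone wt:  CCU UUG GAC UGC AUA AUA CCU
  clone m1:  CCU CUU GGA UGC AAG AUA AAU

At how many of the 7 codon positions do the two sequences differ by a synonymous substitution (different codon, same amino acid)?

1

Codon 1: CCU Pro / CCU Pro — identical.
Codon 2: UUG Leu / CUU Leu — synonymous.
Codon 3: GAC Asp / GGA Gly — nonsynonymous.
Codon 4: UGC Cys / UGC Cys — identical.
Codon 5: AUA Ile / AAG Lys — nonsynonymous.
Codon 6: AUA Ile / AUA Ile — identical.
Codon 7: CCU Pro / AAU Asn — nonsynonymous.
Synonymous differences: 1.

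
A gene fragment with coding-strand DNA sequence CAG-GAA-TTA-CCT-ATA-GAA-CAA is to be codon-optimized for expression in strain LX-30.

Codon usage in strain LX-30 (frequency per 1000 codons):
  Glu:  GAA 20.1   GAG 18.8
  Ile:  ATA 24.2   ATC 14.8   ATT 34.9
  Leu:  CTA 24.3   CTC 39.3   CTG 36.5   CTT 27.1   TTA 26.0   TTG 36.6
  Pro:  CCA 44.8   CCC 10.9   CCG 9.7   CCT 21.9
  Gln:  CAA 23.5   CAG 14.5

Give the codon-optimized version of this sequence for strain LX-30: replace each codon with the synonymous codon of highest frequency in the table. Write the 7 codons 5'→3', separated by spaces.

CAA GAA CTC CCA ATT GAA CAA

Codon 1 (Gln): best is CAA at 23.5.
Codon 2 (Glu): best is GAA at 20.1.
Codon 3 (Leu): best is CTC at 39.3.
Codon 4 (Pro): best is CCA at 44.8.
Codon 5 (Ile): best is ATT at 34.9.
Codon 6 (Glu): best is GAA at 20.1.
Codon 7 (Gln): best is CAA at 23.5.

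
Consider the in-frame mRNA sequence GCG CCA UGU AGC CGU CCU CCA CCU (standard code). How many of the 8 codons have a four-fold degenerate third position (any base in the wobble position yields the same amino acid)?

Codon 1 GCG (Ala): third position 4-fold.
Codon 2 CCA (Pro): third position 4-fold.
Codon 3 UGU (Cys): third position 2-fold.
Codon 4 AGC (Ser): third position 2-fold.
Codon 5 CGU (Arg): third position 4-fold.
Codon 6 CCU (Pro): third position 4-fold.
Codon 7 CCA (Pro): third position 4-fold.
Codon 8 CCU (Pro): third position 4-fold.
Four-fold degenerate third positions: 6.

6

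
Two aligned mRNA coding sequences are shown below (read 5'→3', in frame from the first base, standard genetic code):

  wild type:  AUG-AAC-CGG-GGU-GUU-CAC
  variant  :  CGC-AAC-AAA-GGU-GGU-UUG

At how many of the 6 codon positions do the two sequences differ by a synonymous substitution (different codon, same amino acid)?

0

Codon 1: AUG Met / CGC Arg — nonsynonymous.
Codon 2: AAC Asn / AAC Asn — identical.
Codon 3: CGG Arg / AAA Lys — nonsynonymous.
Codon 4: GGU Gly / GGU Gly — identical.
Codon 5: GUU Val / GGU Gly — nonsynonymous.
Codon 6: CAC His / UUG Leu — nonsynonymous.
Synonymous differences: 0.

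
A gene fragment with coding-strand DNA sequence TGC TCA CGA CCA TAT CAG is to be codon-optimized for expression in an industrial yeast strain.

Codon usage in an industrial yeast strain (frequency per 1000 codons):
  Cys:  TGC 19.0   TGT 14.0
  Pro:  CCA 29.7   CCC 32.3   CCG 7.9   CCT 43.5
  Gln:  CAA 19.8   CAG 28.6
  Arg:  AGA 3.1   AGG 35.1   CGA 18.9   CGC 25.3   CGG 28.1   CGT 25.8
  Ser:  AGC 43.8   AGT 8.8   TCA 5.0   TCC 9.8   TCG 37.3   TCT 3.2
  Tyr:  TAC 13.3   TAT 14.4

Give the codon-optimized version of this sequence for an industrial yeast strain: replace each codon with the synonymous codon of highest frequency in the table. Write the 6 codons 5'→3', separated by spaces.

Codon 1 (Cys): best is TGC at 19.0.
Codon 2 (Ser): best is AGC at 43.8.
Codon 3 (Arg): best is AGG at 35.1.
Codon 4 (Pro): best is CCT at 43.5.
Codon 5 (Tyr): best is TAT at 14.4.
Codon 6 (Gln): best is CAG at 28.6.

TGC AGC AGG CCT TAT CAG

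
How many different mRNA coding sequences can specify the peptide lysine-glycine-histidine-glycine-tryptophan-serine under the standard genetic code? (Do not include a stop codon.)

384

Lys: 2 codons.
Gly: 4 codons.
His: 2 codons.
Gly: 4 codons.
Trp: 1 codon.
Ser: 6 codons.
2 × 4 × 2 × 4 × 1 × 6 = 384.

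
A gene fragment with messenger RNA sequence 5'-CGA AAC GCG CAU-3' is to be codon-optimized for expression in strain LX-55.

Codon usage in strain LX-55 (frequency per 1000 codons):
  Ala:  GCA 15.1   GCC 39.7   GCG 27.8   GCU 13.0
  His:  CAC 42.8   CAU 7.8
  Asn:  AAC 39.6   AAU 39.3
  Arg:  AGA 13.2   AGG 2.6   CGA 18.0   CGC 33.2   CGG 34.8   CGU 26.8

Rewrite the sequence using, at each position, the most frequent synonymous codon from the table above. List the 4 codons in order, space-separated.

Codon 1 (Arg): best is CGG at 34.8.
Codon 2 (Asn): best is AAC at 39.6.
Codon 3 (Ala): best is GCC at 39.7.
Codon 4 (His): best is CAC at 42.8.

CGG AAC GCC CAC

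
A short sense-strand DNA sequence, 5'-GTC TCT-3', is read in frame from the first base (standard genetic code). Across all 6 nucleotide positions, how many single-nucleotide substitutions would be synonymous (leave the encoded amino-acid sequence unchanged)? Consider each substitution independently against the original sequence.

6

Codon 1 (GTC, Val): 3 synonymous substitutions.
Codon 2 (TCT, Ser): 3 synonymous substitutions.
Total: 3 + 3 = 6.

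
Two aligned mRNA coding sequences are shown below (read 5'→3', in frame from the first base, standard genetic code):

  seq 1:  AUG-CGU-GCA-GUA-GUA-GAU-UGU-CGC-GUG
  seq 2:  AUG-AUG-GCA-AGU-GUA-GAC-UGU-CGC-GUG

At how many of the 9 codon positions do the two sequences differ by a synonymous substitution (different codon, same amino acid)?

Codon 1: AUG Met / AUG Met — identical.
Codon 2: CGU Arg / AUG Met — nonsynonymous.
Codon 3: GCA Ala / GCA Ala — identical.
Codon 4: GUA Val / AGU Ser — nonsynonymous.
Codon 5: GUA Val / GUA Val — identical.
Codon 6: GAU Asp / GAC Asp — synonymous.
Codon 7: UGU Cys / UGU Cys — identical.
Codon 8: CGC Arg / CGC Arg — identical.
Codon 9: GUG Val / GUG Val — identical.
Synonymous differences: 1.

1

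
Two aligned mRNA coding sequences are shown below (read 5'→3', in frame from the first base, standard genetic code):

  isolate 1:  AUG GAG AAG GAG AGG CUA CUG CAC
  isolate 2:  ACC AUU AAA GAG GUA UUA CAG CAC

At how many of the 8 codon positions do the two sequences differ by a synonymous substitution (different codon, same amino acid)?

Codon 1: AUG Met / ACC Thr — nonsynonymous.
Codon 2: GAG Glu / AUU Ile — nonsynonymous.
Codon 3: AAG Lys / AAA Lys — synonymous.
Codon 4: GAG Glu / GAG Glu — identical.
Codon 5: AGG Arg / GUA Val — nonsynonymous.
Codon 6: CUA Leu / UUA Leu — synonymous.
Codon 7: CUG Leu / CAG Gln — nonsynonymous.
Codon 8: CAC His / CAC His — identical.
Synonymous differences: 2.

2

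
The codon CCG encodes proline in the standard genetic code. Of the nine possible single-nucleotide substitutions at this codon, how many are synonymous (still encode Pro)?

Position 1: none → 0 synonymous.
Position 2: none → 0 synonymous.
Position 3: CCT, CCC, CCA → 3 synonymous.
Total: 0 + 0 + 3 = 3.

3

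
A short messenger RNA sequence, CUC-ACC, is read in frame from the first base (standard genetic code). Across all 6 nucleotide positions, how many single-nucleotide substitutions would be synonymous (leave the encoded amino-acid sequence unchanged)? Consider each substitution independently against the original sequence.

Codon 1 (CUC, Leu): 3 synonymous substitutions.
Codon 2 (ACC, Thr): 3 synonymous substitutions.
Total: 3 + 3 = 6.

6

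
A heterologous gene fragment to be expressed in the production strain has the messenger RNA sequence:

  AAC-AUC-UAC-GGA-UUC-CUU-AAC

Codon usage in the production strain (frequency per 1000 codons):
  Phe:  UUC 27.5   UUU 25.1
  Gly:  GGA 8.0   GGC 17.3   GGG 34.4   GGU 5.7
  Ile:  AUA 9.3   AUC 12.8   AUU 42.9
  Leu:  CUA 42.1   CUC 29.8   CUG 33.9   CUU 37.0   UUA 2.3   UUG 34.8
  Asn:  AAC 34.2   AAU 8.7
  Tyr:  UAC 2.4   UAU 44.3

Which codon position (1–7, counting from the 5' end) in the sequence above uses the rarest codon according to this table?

3

Codon 1 AAC (Asn): 34.2 per 1000.
Codon 2 AUC (Ile): 12.8 per 1000.
Codon 3 UAC (Tyr): 2.4 per 1000.
Codon 4 GGA (Gly): 8.0 per 1000.
Codon 5 UUC (Phe): 27.5 per 1000.
Codon 6 CUU (Leu): 37.0 per 1000.
Codon 7 AAC (Asn): 34.2 per 1000.
Lowest frequency is 2.4 at codon 3.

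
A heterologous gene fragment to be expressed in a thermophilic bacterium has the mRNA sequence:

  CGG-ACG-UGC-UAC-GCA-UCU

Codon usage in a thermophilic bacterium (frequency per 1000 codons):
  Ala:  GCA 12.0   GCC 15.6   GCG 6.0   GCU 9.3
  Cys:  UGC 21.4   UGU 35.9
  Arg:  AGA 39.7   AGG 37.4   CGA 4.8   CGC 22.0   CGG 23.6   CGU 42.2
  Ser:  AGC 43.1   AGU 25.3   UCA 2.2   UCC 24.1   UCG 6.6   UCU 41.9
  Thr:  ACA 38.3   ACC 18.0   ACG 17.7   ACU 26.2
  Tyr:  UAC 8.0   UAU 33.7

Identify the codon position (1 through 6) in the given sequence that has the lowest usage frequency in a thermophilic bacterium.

Codon 1 CGG (Arg): 23.6 per 1000.
Codon 2 ACG (Thr): 17.7 per 1000.
Codon 3 UGC (Cys): 21.4 per 1000.
Codon 4 UAC (Tyr): 8.0 per 1000.
Codon 5 GCA (Ala): 12.0 per 1000.
Codon 6 UCU (Ser): 41.9 per 1000.
Lowest frequency is 8.0 at codon 4.

4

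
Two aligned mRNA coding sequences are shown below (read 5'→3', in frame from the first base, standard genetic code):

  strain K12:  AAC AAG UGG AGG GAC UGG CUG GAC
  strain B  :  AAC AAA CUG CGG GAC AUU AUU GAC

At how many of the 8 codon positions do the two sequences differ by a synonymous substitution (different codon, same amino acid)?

2

Codon 1: AAC Asn / AAC Asn — identical.
Codon 2: AAG Lys / AAA Lys — synonymous.
Codon 3: UGG Trp / CUG Leu — nonsynonymous.
Codon 4: AGG Arg / CGG Arg — synonymous.
Codon 5: GAC Asp / GAC Asp — identical.
Codon 6: UGG Trp / AUU Ile — nonsynonymous.
Codon 7: CUG Leu / AUU Ile — nonsynonymous.
Codon 8: GAC Asp / GAC Asp — identical.
Synonymous differences: 2.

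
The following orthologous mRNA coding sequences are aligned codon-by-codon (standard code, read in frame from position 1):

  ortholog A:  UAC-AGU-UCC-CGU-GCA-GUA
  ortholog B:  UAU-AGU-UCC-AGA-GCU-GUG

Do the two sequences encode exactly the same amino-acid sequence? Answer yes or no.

yes

Codon 1: UAC Tyr / UAU Tyr — synonymous.
Codon 2: AGU Ser / AGU Ser — identical.
Codon 3: UCC Ser / UCC Ser — identical.
Codon 4: CGU Arg / AGA Arg — synonymous.
Codon 5: GCA Ala / GCU Ala — synonymous.
Codon 6: GUA Val / GUG Val — synonymous.
Nonsynonymous differences: 0 → same protein.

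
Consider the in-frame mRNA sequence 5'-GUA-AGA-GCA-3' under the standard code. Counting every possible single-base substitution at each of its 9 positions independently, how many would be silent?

Codon 1 (GUA, Val): 3 synonymous substitutions.
Codon 2 (AGA, Arg): 2 synonymous substitutions.
Codon 3 (GCA, Ala): 3 synonymous substitutions.
Total: 3 + 2 + 3 = 8.

8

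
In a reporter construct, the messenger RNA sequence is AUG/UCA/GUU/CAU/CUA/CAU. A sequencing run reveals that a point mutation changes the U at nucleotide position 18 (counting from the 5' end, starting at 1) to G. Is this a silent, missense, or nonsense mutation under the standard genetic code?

Position 18 falls in codon 6: CAU → His.
After the substitution the codon is CAG → Gln.
His ≠ Gln, so this is a missense mutation.

missense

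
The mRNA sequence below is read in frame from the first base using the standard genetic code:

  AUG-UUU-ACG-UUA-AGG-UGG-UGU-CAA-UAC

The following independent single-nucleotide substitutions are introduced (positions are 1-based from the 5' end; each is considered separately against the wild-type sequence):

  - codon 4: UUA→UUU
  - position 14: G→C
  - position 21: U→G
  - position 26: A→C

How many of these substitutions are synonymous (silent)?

Codon 4: UUA (Leu) → UUU (Phe) — missense.
Codon 5: AGG (Arg) → ACG (Thr) — missense.
Codon 7: UGU (Cys) → UGG (Trp) — missense.
Codon 9: UAC (Tyr) → UCC (Ser) — missense.
Synonymous: 0 of 4.

0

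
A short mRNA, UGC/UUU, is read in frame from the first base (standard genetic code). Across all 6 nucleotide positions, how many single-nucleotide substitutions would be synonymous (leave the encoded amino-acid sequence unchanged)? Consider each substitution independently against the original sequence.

2

Codon 1 (UGC, Cys): 1 synonymous substitution.
Codon 2 (UUU, Phe): 1 synonymous substitution.
Total: 1 + 1 = 2.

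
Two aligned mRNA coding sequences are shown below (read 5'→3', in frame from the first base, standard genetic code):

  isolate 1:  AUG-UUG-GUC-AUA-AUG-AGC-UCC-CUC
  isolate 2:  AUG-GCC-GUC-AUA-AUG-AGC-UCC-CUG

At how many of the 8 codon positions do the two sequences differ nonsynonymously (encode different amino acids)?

Codon 1: AUG Met / AUG Met — identical.
Codon 2: UUG Leu / GCC Ala — nonsynonymous.
Codon 3: GUC Val / GUC Val — identical.
Codon 4: AUA Ile / AUA Ile — identical.
Codon 5: AUG Met / AUG Met — identical.
Codon 6: AGC Ser / AGC Ser — identical.
Codon 7: UCC Ser / UCC Ser — identical.
Codon 8: CUC Leu / CUG Leu — synonymous.
Nonsynonymous differences: 1.

1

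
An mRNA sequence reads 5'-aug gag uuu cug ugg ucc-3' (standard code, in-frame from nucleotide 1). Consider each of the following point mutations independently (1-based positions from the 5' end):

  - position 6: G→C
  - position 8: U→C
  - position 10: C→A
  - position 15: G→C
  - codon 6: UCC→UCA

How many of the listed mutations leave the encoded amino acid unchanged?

1

Codon 2: GAG (Glu) → GAC (Asp) — missense.
Codon 3: UUU (Phe) → UCU (Ser) — missense.
Codon 4: CUG (Leu) → AUG (Met) — missense.
Codon 5: UGG (Trp) → UGC (Cys) — missense.
Codon 6: UCC (Ser) → UCA (Ser) — synonymous.
Synonymous: 1 of 5.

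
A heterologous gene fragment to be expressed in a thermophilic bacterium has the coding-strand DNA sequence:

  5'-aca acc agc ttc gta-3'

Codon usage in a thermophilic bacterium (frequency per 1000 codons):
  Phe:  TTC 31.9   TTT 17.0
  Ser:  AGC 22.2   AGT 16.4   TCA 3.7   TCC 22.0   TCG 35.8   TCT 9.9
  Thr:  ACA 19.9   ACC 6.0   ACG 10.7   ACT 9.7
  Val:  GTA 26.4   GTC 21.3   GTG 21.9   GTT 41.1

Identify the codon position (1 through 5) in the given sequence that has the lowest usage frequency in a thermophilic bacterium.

2

Codon 1 ACA (Thr): 19.9 per 1000.
Codon 2 ACC (Thr): 6.0 per 1000.
Codon 3 AGC (Ser): 22.2 per 1000.
Codon 4 TTC (Phe): 31.9 per 1000.
Codon 5 GTA (Val): 26.4 per 1000.
Lowest frequency is 6.0 at codon 2.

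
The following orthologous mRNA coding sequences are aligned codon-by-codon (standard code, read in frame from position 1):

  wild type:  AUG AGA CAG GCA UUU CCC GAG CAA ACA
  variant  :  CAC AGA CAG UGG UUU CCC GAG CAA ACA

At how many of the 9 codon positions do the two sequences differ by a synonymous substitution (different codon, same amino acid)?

0

Codon 1: AUG Met / CAC His — nonsynonymous.
Codon 2: AGA Arg / AGA Arg — identical.
Codon 3: CAG Gln / CAG Gln — identical.
Codon 4: GCA Ala / UGG Trp — nonsynonymous.
Codon 5: UUU Phe / UUU Phe — identical.
Codon 6: CCC Pro / CCC Pro — identical.
Codon 7: GAG Glu / GAG Glu — identical.
Codon 8: CAA Gln / CAA Gln — identical.
Codon 9: ACA Thr / ACA Thr — identical.
Synonymous differences: 0.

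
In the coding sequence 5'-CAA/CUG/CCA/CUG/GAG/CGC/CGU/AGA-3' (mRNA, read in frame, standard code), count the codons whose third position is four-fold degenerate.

5

Codon 1 CAA (Gln): third position 2-fold.
Codon 2 CUG (Leu): third position 4-fold.
Codon 3 CCA (Pro): third position 4-fold.
Codon 4 CUG (Leu): third position 4-fold.
Codon 5 GAG (Glu): third position 2-fold.
Codon 6 CGC (Arg): third position 4-fold.
Codon 7 CGU (Arg): third position 4-fold.
Codon 8 AGA (Arg): third position 2-fold.
Four-fold degenerate third positions: 5.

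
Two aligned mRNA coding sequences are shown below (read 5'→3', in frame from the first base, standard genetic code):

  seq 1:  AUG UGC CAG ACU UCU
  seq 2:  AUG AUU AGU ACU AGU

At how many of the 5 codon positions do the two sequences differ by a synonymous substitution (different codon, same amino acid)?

1

Codon 1: AUG Met / AUG Met — identical.
Codon 2: UGC Cys / AUU Ile — nonsynonymous.
Codon 3: CAG Gln / AGU Ser — nonsynonymous.
Codon 4: ACU Thr / ACU Thr — identical.
Codon 5: UCU Ser / AGU Ser — synonymous.
Synonymous differences: 1.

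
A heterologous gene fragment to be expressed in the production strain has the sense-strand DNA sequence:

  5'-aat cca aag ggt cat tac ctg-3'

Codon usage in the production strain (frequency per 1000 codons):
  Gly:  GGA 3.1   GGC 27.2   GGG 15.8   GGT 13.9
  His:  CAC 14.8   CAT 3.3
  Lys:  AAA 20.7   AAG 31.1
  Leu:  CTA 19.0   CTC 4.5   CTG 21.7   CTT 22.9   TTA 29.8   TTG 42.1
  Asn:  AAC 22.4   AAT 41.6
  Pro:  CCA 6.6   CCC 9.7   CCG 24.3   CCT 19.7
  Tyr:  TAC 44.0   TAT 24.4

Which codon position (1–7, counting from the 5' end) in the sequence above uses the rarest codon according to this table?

Codon 1 AAT (Asn): 41.6 per 1000.
Codon 2 CCA (Pro): 6.6 per 1000.
Codon 3 AAG (Lys): 31.1 per 1000.
Codon 4 GGT (Gly): 13.9 per 1000.
Codon 5 CAT (His): 3.3 per 1000.
Codon 6 TAC (Tyr): 44.0 per 1000.
Codon 7 CTG (Leu): 21.7 per 1000.
Lowest frequency is 3.3 at codon 5.

5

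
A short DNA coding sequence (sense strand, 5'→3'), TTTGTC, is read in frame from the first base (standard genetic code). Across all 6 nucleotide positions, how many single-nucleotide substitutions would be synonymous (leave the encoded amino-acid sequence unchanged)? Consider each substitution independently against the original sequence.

Codon 1 (TTT, Phe): 1 synonymous substitution.
Codon 2 (GTC, Val): 3 synonymous substitutions.
Total: 1 + 3 = 4.

4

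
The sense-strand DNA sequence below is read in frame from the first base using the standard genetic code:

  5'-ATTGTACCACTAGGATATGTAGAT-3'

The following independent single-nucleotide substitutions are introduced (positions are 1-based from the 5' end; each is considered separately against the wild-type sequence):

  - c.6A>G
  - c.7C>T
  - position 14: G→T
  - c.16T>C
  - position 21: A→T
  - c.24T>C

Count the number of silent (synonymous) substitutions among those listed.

3

Codon 2: GTA (Val) → GTG (Val) — synonymous.
Codon 3: CCA (Pro) → TCA (Ser) — missense.
Codon 5: GGA (Gly) → GTA (Val) — missense.
Codon 6: TAT (Tyr) → CAT (His) — missense.
Codon 7: GTA (Val) → GTT (Val) — synonymous.
Codon 8: GAT (Asp) → GAC (Asp) — synonymous.
Synonymous: 3 of 6.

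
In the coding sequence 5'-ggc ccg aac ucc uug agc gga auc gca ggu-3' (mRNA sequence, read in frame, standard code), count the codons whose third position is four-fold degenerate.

6

Codon 1 GGC (Gly): third position 4-fold.
Codon 2 CCG (Pro): third position 4-fold.
Codon 3 AAC (Asn): third position 2-fold.
Codon 4 UCC (Ser): third position 4-fold.
Codon 5 UUG (Leu): third position 2-fold.
Codon 6 AGC (Ser): third position 2-fold.
Codon 7 GGA (Gly): third position 4-fold.
Codon 8 AUC (Ile): third position 3-fold.
Codon 9 GCA (Ala): third position 4-fold.
Codon 10 GGU (Gly): third position 4-fold.
Four-fold degenerate third positions: 6.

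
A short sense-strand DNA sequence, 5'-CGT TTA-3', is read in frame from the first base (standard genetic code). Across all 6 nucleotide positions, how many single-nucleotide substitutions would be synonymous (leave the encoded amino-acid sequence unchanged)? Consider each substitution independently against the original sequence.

Codon 1 (CGT, Arg): 3 synonymous substitutions.
Codon 2 (TTA, Leu): 2 synonymous substitutions.
Total: 3 + 2 = 5.

5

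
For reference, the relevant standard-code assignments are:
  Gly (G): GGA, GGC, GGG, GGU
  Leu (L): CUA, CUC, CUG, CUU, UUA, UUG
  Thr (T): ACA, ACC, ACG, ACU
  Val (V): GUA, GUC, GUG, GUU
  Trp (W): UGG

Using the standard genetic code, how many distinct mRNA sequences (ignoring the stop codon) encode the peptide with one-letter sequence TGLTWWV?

Thr: 4 codons.
Gly: 4 codons.
Leu: 6 codons.
Thr: 4 codons.
Trp: 1 codon.
Trp: 1 codon.
Val: 4 codons.
4 × 4 × 6 × 4 × 1 × 1 × 4 = 1536.

1536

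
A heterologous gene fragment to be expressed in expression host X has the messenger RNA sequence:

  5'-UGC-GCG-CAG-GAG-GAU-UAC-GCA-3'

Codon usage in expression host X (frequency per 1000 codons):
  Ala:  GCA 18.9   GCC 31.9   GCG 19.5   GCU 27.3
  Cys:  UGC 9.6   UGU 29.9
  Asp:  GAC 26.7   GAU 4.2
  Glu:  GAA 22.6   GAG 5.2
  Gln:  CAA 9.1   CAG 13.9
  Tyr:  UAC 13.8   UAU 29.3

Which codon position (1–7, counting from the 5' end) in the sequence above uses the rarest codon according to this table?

Codon 1 UGC (Cys): 9.6 per 1000.
Codon 2 GCG (Ala): 19.5 per 1000.
Codon 3 CAG (Gln): 13.9 per 1000.
Codon 4 GAG (Glu): 5.2 per 1000.
Codon 5 GAU (Asp): 4.2 per 1000.
Codon 6 UAC (Tyr): 13.8 per 1000.
Codon 7 GCA (Ala): 18.9 per 1000.
Lowest frequency is 4.2 at codon 5.

5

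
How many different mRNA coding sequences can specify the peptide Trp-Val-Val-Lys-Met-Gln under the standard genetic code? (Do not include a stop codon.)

64

Trp: 1 codon.
Val: 4 codons.
Val: 4 codons.
Lys: 2 codons.
Met: 1 codon.
Gln: 2 codons.
1 × 4 × 4 × 2 × 1 × 2 = 64.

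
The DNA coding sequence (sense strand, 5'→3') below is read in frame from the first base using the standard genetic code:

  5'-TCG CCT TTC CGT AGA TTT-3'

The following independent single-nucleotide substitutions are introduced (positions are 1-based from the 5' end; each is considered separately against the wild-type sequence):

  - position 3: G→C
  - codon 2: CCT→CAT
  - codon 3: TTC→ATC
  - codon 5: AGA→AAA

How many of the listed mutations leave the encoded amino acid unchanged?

Codon 1: TCG (Ser) → TCC (Ser) — synonymous.
Codon 2: CCT (Pro) → CAT (His) — missense.
Codon 3: TTC (Phe) → ATC (Ile) — missense.
Codon 5: AGA (Arg) → AAA (Lys) — missense.
Synonymous: 1 of 4.

1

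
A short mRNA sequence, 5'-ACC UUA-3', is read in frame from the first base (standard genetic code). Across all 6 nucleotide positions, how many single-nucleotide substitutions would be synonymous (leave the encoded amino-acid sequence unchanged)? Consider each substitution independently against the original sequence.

Codon 1 (ACC, Thr): 3 synonymous substitutions.
Codon 2 (UUA, Leu): 2 synonymous substitutions.
Total: 3 + 2 = 5.

5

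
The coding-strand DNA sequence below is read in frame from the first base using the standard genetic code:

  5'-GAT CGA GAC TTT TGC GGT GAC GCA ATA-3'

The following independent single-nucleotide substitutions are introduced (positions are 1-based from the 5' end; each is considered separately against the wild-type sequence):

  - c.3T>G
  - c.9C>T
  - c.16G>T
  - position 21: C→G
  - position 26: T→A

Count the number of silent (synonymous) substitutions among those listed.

Codon 1: GAT (Asp) → GAG (Glu) — missense.
Codon 3: GAC (Asp) → GAT (Asp) — synonymous.
Codon 6: GGT (Gly) → TGT (Cys) — missense.
Codon 7: GAC (Asp) → GAG (Glu) — missense.
Codon 9: ATA (Ile) → AAA (Lys) — missense.
Synonymous: 1 of 5.

1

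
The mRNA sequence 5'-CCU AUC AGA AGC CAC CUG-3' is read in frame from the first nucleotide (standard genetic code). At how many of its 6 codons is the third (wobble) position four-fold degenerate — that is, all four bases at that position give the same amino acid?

2

Codon 1 CCU (Pro): third position 4-fold.
Codon 2 AUC (Ile): third position 3-fold.
Codon 3 AGA (Arg): third position 2-fold.
Codon 4 AGC (Ser): third position 2-fold.
Codon 5 CAC (His): third position 2-fold.
Codon 6 CUG (Leu): third position 4-fold.
Four-fold degenerate third positions: 2.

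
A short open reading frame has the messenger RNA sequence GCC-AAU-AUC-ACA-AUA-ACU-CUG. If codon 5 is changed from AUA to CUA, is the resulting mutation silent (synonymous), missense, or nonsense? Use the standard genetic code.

Position 13 falls in codon 5: AUA → Ile.
After the substitution the codon is CUA → Leu.
Ile ≠ Leu, so this is a missense mutation.

missense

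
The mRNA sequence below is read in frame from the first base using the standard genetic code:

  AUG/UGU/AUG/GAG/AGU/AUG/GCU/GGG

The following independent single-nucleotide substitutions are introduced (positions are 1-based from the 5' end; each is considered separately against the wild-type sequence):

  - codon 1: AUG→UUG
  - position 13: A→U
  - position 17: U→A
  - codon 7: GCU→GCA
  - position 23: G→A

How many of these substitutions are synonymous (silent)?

Codon 1: AUG (Met) → UUG (Leu) — missense.
Codon 5: AGU (Ser) → UGU (Cys) — missense.
Codon 6: AUG (Met) → AAG (Lys) — missense.
Codon 7: GCU (Ala) → GCA (Ala) — synonymous.
Codon 8: GGG (Gly) → GAG (Glu) — missense.
Synonymous: 1 of 5.

1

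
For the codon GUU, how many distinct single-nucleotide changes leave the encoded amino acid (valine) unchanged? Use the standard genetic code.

3

Position 1: none → 0 synonymous.
Position 2: none → 0 synonymous.
Position 3: GUC, GUA, GUG → 3 synonymous.
Total: 0 + 0 + 3 = 3.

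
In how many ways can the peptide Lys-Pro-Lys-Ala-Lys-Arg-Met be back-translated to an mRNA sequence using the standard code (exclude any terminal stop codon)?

768

Lys: 2 codons.
Pro: 4 codons.
Lys: 2 codons.
Ala: 4 codons.
Lys: 2 codons.
Arg: 6 codons.
Met: 1 codon.
2 × 4 × 2 × 4 × 2 × 6 × 1 = 768.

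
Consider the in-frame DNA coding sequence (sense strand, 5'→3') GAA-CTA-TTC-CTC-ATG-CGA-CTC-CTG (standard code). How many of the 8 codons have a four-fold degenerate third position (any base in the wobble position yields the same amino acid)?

5

Codon 1 GAA (Glu): third position 2-fold.
Codon 2 CTA (Leu): third position 4-fold.
Codon 3 TTC (Phe): third position 2-fold.
Codon 4 CTC (Leu): third position 4-fold.
Codon 5 ATG (Met): third position 1-fold.
Codon 6 CGA (Arg): third position 4-fold.
Codon 7 CTC (Leu): third position 4-fold.
Codon 8 CTG (Leu): third position 4-fold.
Four-fold degenerate third positions: 5.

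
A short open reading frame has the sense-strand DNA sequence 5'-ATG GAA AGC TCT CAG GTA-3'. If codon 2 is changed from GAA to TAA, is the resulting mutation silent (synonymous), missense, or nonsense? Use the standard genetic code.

nonsense

Position 4 falls in codon 2: GAA → Glu.
After the substitution the codon is TAA → Stop.
The new codon is a stop codon, so this is a nonsense mutation.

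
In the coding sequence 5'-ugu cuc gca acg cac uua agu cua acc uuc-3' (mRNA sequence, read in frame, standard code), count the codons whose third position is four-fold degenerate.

Codon 1 UGU (Cys): third position 2-fold.
Codon 2 CUC (Leu): third position 4-fold.
Codon 3 GCA (Ala): third position 4-fold.
Codon 4 ACG (Thr): third position 4-fold.
Codon 5 CAC (His): third position 2-fold.
Codon 6 UUA (Leu): third position 2-fold.
Codon 7 AGU (Ser): third position 2-fold.
Codon 8 CUA (Leu): third position 4-fold.
Codon 9 ACC (Thr): third position 4-fold.
Codon 10 UUC (Phe): third position 2-fold.
Four-fold degenerate third positions: 5.

5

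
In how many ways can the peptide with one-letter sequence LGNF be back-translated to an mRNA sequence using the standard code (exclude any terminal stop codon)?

Leu: 6 codons.
Gly: 4 codons.
Asn: 2 codons.
Phe: 2 codons.
6 × 4 × 2 × 2 = 96.

96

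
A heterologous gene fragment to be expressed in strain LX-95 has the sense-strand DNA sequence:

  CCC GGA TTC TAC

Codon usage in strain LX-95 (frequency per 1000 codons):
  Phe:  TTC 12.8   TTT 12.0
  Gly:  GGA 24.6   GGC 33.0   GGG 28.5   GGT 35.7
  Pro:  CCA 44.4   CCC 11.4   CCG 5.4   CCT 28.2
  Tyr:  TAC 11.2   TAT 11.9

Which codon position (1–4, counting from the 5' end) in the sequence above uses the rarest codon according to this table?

4

Codon 1 CCC (Pro): 11.4 per 1000.
Codon 2 GGA (Gly): 24.6 per 1000.
Codon 3 TTC (Phe): 12.8 per 1000.
Codon 4 TAC (Tyr): 11.2 per 1000.
Lowest frequency is 11.2 at codon 4.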